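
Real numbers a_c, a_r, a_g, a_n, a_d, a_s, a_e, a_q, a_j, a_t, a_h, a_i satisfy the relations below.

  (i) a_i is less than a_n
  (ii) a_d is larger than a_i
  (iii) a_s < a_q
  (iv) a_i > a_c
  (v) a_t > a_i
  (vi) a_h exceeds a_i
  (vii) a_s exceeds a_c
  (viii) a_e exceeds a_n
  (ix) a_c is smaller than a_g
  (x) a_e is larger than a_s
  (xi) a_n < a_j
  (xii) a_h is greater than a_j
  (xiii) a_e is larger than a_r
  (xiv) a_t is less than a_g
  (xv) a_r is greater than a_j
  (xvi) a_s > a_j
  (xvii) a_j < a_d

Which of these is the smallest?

a_c

Chaining upward from a_c: directly above it, a_i, a_g, a_s; then a_n, a_t, a_e, a_h, a_d, a_q; then a_j; then a_r.
That covers every other element, and nothing is given below a_c, so a_c is the smallest.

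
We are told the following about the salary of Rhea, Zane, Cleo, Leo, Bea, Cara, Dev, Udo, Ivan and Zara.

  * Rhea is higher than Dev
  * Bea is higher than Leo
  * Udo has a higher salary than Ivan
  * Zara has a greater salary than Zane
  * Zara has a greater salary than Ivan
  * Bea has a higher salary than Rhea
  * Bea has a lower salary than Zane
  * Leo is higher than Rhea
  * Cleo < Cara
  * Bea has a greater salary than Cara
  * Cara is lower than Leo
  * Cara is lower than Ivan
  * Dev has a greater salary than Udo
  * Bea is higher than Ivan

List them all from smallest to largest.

The consecutive links are each given: Cleo < Cara; Cara < Ivan; Ivan < Udo; Udo < Dev; Dev < Rhea; Rhea < Leo; Leo < Bea; Bea < Zane; Zane < Zara.

Cleo < Cara < Ivan < Udo < Dev < Rhea < Leo < Bea < Zane < Zara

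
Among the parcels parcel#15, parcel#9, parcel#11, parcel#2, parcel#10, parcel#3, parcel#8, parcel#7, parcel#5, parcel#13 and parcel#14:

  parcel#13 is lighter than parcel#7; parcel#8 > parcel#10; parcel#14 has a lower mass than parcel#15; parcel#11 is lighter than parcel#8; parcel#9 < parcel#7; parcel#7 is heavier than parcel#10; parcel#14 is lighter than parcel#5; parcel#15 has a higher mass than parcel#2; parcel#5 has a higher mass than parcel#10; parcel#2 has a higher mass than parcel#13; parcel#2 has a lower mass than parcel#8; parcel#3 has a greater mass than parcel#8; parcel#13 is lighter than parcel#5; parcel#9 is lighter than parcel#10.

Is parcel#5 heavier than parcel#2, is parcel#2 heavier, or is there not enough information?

undetermined

Following every chain through parcel#2: above parcel#2 we get parcel#8, parcel#3, parcel#15; below parcel#2 we get parcel#13.
parcel#5 is not reached, and no chain runs the other way from parcel#5 to parcel#2.
So the given relations leave the order of parcel#2 and parcel#5 undetermined.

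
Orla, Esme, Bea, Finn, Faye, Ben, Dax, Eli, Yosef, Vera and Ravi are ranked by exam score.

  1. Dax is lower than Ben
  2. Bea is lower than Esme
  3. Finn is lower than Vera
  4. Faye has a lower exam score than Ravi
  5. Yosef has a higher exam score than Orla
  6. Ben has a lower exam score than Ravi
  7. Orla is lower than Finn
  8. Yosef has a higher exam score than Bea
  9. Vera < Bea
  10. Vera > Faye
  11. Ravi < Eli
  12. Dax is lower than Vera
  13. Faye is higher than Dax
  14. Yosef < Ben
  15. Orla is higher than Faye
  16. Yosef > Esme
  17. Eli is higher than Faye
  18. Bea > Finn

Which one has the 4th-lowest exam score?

The consecutive relations fix a unique order: Dax < Faye < Orla < Finn < Vera < Bea < Esme < Yosef < Ben < Ravi < Eli.
Counting 4 from the smallest end gives Finn.

Finn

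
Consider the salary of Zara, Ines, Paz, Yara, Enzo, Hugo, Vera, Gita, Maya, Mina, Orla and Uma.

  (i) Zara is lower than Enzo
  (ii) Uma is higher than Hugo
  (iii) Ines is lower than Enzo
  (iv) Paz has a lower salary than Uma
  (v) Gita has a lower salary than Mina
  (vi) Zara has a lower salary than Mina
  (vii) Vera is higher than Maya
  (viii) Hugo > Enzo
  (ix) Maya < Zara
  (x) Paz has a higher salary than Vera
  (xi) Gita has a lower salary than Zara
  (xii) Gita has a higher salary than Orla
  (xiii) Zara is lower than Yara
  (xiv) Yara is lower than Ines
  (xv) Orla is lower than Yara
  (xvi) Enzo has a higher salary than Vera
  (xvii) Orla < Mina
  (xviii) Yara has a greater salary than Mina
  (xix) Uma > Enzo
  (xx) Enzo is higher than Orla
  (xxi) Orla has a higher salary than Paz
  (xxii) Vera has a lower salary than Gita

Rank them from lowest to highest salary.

Each adjacent pair is fixed by a given relation: Maya < Vera; Vera < Paz; Paz < Orla; Orla < Gita; Gita < Zara; Zara < Mina; Mina < Yara; Yara < Ines; Ines < Enzo; Enzo < Hugo; Hugo < Uma. Chaining them end to end gives the full order.

Maya < Vera < Paz < Orla < Gita < Zara < Mina < Yara < Ines < Enzo < Hugo < Uma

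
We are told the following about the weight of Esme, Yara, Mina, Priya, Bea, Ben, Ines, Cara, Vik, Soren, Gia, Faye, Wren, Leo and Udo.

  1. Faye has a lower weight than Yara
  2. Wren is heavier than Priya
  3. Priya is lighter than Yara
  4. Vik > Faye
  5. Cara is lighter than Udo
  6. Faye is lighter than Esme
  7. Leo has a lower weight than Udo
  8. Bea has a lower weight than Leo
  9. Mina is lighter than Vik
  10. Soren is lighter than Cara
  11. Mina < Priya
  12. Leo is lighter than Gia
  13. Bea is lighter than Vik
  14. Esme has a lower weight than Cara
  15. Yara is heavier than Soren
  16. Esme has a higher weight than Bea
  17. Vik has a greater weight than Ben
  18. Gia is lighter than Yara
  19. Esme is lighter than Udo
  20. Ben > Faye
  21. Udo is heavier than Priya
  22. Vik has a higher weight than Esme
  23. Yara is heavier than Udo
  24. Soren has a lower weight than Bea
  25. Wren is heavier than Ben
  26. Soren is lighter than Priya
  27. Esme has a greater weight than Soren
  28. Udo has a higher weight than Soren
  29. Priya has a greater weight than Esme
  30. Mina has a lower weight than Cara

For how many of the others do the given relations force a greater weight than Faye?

8

Directly above Faye: Ben, Esme, Vik, Yara.
One step further: Priya, Cara, Udo, Wren (8 so far).
No other element is forced above Faye by the given relations, so the count is 8.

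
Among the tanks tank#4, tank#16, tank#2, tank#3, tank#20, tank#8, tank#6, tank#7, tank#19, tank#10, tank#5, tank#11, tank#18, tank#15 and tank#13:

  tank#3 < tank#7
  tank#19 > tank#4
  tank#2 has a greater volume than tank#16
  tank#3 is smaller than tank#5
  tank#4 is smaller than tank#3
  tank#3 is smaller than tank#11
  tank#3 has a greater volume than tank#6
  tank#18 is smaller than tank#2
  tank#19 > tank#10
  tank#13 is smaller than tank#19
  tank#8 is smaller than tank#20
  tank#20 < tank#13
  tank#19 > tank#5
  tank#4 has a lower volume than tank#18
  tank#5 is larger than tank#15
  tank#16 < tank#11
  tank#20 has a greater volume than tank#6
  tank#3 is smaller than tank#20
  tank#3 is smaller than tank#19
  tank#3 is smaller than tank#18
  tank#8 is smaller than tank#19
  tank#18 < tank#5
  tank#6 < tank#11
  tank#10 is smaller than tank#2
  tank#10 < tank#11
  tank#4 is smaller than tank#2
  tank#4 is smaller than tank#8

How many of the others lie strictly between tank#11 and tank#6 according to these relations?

1

The relations place tank#6 below tank#11. An element lies strictly between them when it is forced above tank#6 and also forced below tank#11.
Above tank#6: {tank#3, tank#20, tank#13, tank#18, tank#5, tank#2, tank#7, tank#19}. Below tank#11: {tank#16, tank#4, tank#3, tank#10}.
Intersection: {tank#3} — 1.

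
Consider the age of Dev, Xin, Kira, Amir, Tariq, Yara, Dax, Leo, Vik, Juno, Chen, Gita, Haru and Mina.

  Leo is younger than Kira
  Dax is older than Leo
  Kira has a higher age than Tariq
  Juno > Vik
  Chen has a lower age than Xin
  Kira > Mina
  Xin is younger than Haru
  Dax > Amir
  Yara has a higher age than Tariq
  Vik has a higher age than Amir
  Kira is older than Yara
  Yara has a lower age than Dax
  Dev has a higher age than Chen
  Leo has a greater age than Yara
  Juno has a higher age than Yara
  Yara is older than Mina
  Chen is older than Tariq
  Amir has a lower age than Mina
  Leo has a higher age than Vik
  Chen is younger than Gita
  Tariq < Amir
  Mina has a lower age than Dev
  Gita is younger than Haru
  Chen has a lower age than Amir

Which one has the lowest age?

Tariq

Chen is not least since Tariq < Chen; Amir is not least since Tariq < Amir; Mina is not least since Amir < Mina; Xin is not least since Chen < Xin; Dev is not least since Chen < Dev; Gita is not least since Chen < Gita; Haru is not least since Gita < Haru; Vik is not least since Amir < Vik; Yara is not least since Mina < Yara; Leo is not least since Yara < Leo; Dax is not least since Yara < Dax; Kira is not least since Leo < Kira; Juno is not least since Yara < Juno.
Only Tariq has nothing below it, so Tariq is the lowest age.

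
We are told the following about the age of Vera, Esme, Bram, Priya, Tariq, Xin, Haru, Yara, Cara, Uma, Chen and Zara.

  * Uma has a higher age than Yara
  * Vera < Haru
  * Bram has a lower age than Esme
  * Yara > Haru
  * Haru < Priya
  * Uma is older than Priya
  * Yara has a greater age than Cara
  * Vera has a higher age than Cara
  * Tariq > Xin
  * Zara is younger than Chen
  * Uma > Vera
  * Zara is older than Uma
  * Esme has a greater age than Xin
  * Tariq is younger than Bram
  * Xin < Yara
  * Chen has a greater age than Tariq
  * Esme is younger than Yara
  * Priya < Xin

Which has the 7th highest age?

Tariq

Piecing the relations together gives one ordering: Cara < Vera < Haru < Priya < Xin < Tariq < Bram < Esme < Yara < Uma < Zara < Chen.
The 7th largest is Tariq.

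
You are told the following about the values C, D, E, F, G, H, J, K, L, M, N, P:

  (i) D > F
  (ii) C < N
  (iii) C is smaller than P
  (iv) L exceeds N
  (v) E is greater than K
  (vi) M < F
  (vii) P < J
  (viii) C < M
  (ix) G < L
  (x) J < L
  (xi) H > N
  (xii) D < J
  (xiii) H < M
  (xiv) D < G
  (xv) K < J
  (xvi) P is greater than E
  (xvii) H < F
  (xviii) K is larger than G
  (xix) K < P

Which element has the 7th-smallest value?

Piecing the relations together gives one ordering: C < N < H < M < F < D < G < K < E < P < J < L.
Counting 7 from the smallest end gives G.

G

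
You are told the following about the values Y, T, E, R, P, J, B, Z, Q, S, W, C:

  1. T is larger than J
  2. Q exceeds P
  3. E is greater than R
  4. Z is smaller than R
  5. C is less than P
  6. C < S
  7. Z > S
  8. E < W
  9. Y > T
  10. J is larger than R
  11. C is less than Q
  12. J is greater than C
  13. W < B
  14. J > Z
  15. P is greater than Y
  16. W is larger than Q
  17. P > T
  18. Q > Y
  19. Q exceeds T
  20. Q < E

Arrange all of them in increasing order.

Each adjacent pair is fixed by a given relation: C < S; S < Z; Z < R; R < J; J < T; T < Y; Y < P; P < Q; Q < E; E < W; W < B. Chaining them end to end gives the full order.

C < S < Z < R < J < T < Y < P < Q < E < W < B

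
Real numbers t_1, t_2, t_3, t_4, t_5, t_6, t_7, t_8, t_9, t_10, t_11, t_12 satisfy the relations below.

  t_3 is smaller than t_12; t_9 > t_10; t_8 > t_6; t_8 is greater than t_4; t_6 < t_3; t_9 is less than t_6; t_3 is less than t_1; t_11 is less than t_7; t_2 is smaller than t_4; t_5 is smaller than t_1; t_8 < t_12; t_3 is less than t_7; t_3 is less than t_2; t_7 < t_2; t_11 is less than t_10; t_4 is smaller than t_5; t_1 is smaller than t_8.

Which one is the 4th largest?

t_5

The consecutive relations fix a unique order: t_11 < t_10 < t_9 < t_6 < t_3 < t_7 < t_2 < t_4 < t_5 < t_1 < t_8 < t_12.
The 4th largest is t_5.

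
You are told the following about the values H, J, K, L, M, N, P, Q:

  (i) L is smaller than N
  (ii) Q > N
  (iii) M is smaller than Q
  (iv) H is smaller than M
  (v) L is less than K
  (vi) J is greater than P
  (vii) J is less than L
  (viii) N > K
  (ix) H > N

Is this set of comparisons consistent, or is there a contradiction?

consistent

The single ordering P < J < L < K < N < H < M < Q satisfies every listed relation, so no contradiction arises.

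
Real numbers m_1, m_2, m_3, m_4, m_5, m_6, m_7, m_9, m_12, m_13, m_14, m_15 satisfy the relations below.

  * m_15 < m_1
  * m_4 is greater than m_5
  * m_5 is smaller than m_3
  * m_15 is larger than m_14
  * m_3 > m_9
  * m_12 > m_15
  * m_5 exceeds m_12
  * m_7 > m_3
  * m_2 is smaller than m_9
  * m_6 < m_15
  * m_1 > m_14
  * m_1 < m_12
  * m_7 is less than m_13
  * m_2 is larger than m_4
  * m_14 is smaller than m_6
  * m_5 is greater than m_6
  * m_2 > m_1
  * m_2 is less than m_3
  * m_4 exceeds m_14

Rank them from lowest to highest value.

Each adjacent pair is fixed by a given relation: m_14 < m_6; m_6 < m_15; m_15 < m_1; m_1 < m_12; m_12 < m_5; m_5 < m_4; m_4 < m_2; m_2 < m_9; m_9 < m_3; m_3 < m_7; m_7 < m_13. Chaining them end to end gives the full order.

m_14 < m_6 < m_15 < m_1 < m_12 < m_5 < m_4 < m_2 < m_9 < m_3 < m_7 < m_13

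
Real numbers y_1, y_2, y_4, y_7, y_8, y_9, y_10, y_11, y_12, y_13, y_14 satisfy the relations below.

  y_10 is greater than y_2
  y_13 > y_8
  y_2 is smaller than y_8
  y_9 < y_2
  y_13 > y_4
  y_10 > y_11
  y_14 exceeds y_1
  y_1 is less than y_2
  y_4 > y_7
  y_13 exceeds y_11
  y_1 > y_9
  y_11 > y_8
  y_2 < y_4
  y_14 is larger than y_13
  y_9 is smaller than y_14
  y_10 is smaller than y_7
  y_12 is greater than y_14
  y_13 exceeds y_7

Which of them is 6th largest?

y_10

The consecutive relations fix a unique order: y_9 < y_1 < y_2 < y_8 < y_11 < y_10 < y_7 < y_4 < y_13 < y_14 < y_12.
The 6th largest is y_10.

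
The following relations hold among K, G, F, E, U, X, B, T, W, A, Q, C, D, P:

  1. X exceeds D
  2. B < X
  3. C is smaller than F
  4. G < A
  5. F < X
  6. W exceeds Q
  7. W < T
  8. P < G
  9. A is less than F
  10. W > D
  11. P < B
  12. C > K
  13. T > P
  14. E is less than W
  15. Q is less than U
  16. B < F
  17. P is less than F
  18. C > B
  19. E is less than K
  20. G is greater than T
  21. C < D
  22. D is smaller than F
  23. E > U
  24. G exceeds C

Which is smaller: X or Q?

Q

Following the relations from Q: Q < U < E < K < C < D < W < T < G < A < F < X.
So Q < X; Q is the smaller of the two.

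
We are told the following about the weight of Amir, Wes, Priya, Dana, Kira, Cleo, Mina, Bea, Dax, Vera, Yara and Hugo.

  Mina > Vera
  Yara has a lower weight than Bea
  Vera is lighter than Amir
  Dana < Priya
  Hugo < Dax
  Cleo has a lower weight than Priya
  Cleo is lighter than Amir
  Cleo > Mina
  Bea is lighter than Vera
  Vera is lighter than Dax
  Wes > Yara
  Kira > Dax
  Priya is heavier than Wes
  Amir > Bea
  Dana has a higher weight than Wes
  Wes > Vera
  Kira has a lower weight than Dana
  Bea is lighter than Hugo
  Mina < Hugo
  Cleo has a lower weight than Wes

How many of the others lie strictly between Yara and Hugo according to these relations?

The relations place Yara below Hugo. An element lies strictly between them when it is forced above Yara and also forced below Hugo.
Above Yara: {Bea, Vera, Mina, Cleo, Dax, Wes, Amir, Kira, Dana, Priya}. Below Hugo: {Bea, Vera, Mina}.
Intersection: {Bea, Vera, Mina} — 3.

3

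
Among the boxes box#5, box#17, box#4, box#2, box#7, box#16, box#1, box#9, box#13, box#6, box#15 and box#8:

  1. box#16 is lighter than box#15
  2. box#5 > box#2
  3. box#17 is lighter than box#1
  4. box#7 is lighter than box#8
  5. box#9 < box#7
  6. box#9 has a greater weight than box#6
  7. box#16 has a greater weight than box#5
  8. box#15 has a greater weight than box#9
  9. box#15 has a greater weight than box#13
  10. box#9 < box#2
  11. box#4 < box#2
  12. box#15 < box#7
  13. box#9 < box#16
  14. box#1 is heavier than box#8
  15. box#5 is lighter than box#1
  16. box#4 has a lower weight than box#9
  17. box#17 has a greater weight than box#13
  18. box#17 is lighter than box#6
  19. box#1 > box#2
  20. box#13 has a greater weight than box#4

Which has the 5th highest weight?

Chaining the given pairs: box#4 < box#13 < box#17 < box#6 < box#9 < box#2 < box#5 < box#16 < box#15 < box#7 < box#8 < box#1.
The 5th largest is box#16.

box#16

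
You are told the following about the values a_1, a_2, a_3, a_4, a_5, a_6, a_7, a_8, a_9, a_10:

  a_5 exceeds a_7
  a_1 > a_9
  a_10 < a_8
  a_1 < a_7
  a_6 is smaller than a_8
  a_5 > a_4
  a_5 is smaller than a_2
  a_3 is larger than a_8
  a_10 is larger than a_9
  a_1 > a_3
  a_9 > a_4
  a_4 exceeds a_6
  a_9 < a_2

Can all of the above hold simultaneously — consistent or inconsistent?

consistent

Every relation is compatible with a_6 < a_4 < a_9 < a_10 < a_8 < a_3 < a_1 < a_7 < a_5 < a_2; the set is consistent.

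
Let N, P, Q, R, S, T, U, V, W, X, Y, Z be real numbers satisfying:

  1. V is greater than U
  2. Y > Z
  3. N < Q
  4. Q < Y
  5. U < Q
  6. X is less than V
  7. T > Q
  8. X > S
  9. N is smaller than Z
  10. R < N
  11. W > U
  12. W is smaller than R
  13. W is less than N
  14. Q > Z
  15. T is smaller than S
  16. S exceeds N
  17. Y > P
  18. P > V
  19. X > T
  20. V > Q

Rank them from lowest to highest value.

U < W < R < N < Z < Q < T < S < X < V < P < Y

Each adjacent pair is fixed by a given relation: U < W; W < R; R < N; N < Z; Z < Q; Q < T; T < S; S < X; X < V; V < P; P < Y. Chaining them end to end gives the full order.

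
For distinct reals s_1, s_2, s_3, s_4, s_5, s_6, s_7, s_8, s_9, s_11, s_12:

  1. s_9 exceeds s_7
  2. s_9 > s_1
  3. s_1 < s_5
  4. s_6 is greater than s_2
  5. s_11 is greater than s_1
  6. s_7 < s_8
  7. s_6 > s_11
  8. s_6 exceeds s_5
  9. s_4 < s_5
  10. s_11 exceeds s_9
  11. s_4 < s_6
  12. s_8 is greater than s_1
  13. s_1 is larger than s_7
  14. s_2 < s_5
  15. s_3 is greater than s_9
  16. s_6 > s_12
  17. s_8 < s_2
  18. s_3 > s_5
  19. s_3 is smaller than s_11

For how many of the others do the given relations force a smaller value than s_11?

Directly below s_11: s_1, s_9, s_3.
One step further: s_7, s_5 (5 so far).
One step further: s_4, s_2 (7 so far).
One step further: s_8 (8 so far).
No other element is forced below s_11 by the given relations, so the count is 8.

8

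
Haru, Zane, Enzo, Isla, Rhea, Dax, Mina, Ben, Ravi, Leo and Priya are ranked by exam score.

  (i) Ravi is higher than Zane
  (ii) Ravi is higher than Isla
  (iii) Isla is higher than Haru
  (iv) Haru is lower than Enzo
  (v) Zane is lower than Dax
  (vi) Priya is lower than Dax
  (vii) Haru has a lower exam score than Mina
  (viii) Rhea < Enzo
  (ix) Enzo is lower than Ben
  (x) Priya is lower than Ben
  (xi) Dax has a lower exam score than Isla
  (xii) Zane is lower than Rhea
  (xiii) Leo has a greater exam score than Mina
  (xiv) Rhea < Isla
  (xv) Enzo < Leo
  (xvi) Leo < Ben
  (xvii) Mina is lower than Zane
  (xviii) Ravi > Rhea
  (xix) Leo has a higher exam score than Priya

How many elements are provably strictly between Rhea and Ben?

2

The relations place Rhea below Ben. An element lies strictly between them when it is forced above Rhea and also forced below Ben.
Above Rhea: {Enzo, Isla, Ravi, Leo}. Below Ben: {Haru, Priya, Mina, Zane, Enzo, Leo}.
Intersection: {Enzo, Leo} — 2.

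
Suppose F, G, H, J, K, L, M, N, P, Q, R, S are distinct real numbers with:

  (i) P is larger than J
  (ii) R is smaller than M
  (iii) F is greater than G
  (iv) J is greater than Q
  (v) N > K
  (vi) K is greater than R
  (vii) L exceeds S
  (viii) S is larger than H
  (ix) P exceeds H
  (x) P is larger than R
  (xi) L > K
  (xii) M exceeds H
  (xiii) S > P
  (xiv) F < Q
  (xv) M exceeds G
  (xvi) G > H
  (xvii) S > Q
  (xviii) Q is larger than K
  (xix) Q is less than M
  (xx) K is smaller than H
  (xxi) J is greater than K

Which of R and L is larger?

L

R < K and K < H give R < H.
With H < G: R < K < H < G.
With G < F: R < K < H < G < F.
Then F < Q extends the chain to Q.
Then Q < J extends the chain to J.
Then J < P extends the chain to P.
Then P < S extends the chain to S.
Then S < L extends the chain to L.
So R < L; L is the larger of the two.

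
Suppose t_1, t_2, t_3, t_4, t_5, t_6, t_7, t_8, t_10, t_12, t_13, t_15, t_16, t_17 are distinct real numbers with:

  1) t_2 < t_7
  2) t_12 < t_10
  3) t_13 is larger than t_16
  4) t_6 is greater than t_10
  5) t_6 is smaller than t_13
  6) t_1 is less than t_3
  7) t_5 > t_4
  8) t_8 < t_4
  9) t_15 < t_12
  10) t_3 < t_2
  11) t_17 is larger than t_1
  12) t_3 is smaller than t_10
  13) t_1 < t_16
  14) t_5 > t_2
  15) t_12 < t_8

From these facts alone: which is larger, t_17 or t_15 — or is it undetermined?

undetermined

Following every chain through t_15: above t_15 we get t_12, t_10, t_6, t_8, t_4, t_5, t_13.
t_17 is not reached, and no chain runs the other way from t_17 to t_15.
So the given relations leave the order of t_15 and t_17 undetermined.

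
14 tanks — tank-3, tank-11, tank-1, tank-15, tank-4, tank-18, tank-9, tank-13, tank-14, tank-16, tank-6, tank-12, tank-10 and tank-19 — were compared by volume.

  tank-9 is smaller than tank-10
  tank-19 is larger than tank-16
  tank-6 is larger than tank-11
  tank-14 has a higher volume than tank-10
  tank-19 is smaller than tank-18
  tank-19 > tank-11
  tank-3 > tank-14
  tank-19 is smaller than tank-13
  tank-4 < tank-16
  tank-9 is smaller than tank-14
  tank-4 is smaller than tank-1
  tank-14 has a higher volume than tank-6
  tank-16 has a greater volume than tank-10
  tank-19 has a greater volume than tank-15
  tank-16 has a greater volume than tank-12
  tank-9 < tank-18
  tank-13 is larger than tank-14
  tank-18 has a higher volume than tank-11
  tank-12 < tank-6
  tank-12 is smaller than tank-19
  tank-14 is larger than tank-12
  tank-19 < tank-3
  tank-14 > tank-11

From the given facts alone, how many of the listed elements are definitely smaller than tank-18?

8

Directly below tank-18: tank-9, tank-11, tank-19.
One step further: tank-12, tank-15, tank-16 (6 so far).
One step further: tank-4, tank-10 (8 so far).
Nothing else is reachable below tank-18; 8 in all.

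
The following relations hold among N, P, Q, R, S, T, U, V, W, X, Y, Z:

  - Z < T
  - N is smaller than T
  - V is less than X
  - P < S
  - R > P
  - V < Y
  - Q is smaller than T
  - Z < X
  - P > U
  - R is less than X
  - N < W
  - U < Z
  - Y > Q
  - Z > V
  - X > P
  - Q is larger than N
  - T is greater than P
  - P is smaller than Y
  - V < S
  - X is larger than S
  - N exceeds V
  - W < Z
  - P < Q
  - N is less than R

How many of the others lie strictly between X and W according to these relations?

1

The relations place W below X. An element lies strictly between them when it is forced above W and also forced below X.
Above W: {Z, T}. Below X: {U, V, P, N, Z, S, R}.
Intersection: {Z} — 1.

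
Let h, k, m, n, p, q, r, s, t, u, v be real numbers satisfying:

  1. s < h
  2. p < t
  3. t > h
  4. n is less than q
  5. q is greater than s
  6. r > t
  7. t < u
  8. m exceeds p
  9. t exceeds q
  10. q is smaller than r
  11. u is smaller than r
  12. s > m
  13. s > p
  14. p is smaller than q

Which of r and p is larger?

r

p < m < s < q < t < r, by transitivity through m, s, q, t.
So p < r; r is the larger of the two.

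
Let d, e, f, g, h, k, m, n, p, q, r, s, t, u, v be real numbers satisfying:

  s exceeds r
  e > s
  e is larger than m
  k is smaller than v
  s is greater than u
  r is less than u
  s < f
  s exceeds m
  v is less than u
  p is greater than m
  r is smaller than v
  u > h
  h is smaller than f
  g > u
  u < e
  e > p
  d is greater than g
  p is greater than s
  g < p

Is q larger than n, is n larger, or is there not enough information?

undetermined

Following every chain through q: nothing is chained to q.
n is not reached, and no chain runs the other way from n to q.
So the given relations leave the order of q and n undetermined.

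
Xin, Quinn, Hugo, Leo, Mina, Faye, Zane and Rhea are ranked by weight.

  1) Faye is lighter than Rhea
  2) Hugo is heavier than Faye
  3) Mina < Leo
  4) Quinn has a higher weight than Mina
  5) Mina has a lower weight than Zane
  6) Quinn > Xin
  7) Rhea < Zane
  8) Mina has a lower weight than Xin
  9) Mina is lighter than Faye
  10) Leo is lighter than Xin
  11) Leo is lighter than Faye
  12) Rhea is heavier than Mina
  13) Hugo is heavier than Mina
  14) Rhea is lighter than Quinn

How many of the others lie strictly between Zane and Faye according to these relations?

1

Chaining upward from Faye reaches: Hugo, Rhea, Quinn.
Chaining downward from Zane reaches: Mina, Leo, Rhea.
Strictly between Faye and Zane are those in both lists: Rhea — 1 element.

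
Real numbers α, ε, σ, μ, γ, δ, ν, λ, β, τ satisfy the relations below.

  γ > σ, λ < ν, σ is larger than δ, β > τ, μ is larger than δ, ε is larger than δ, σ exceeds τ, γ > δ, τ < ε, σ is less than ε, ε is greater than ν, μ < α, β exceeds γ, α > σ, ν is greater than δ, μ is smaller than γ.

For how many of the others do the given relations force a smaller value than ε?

5

The elements the relations force below ε are λ, δ, ν, τ, σ — no chain reaches any other.
That is 5.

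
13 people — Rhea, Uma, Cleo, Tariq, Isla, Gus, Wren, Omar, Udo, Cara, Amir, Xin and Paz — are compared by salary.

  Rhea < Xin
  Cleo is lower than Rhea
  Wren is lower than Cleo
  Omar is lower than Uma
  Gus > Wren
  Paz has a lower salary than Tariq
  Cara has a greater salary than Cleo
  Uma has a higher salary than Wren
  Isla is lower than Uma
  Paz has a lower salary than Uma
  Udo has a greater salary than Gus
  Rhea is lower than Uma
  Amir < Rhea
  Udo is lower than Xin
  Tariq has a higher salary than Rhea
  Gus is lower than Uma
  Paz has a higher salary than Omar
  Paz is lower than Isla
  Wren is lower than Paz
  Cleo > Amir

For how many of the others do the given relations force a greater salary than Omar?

From Omar the given relations immediately reach Paz, Uma.
From those, Isla, Tariq — 4 in total.
No other element is forced above Omar by the given relations, so the count is 4.

4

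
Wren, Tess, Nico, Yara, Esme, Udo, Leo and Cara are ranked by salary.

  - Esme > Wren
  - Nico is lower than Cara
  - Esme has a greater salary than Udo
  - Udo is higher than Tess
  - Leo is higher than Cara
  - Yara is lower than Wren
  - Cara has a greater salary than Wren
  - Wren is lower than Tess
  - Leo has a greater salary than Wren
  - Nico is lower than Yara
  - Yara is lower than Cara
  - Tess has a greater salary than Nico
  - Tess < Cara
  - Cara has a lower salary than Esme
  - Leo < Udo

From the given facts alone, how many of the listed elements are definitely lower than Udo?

The elements the relations force below Udo are Nico, Yara, Wren, Tess, Cara, Leo — no chain reaches any other.
That is 6.

6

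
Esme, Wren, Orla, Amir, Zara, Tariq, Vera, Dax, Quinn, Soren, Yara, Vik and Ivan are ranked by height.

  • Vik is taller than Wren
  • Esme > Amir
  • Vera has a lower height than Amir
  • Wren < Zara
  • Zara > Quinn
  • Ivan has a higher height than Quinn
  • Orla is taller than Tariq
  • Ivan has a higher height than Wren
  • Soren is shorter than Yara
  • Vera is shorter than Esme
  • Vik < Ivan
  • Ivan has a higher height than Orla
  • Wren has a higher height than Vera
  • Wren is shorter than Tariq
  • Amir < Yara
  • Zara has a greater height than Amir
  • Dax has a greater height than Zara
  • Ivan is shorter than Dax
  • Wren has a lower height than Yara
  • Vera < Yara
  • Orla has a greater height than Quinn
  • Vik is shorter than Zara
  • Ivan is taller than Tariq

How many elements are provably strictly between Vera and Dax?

7

The relations place Vera below Dax. An element lies strictly between them when it is forced above Vera and also forced below Dax.
Above Vera: {Wren, Amir, Esme, Vik, Yara, Tariq, Orla, Ivan, Zara}. Below Dax: {Wren, Amir, Vik, Tariq, Quinn, Orla, Ivan, Zara}.
Intersection: {Wren, Amir, Vik, Tariq, Orla, Ivan, Zara} — 7.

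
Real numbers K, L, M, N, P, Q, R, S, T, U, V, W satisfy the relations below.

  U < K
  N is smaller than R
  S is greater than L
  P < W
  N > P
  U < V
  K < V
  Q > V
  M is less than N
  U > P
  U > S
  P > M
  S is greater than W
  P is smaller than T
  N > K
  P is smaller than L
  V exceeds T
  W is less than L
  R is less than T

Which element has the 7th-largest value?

Piecing the relations together gives one ordering: M < P < W < L < S < U < K < N < R < T < V < Q.
The 7th largest is U.

U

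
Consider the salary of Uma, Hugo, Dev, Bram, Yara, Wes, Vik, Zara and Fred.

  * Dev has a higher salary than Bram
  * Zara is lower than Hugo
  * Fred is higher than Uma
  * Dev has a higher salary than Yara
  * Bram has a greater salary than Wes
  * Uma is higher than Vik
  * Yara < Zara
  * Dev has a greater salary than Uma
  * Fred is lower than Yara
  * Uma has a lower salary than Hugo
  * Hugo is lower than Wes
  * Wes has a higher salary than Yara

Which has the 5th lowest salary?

Zara

The consecutive relations fix a unique order: Vik < Uma < Fred < Yara < Zara < Hugo < Wes < Bram < Dev.
Counting 5 from the smallest end gives Zara.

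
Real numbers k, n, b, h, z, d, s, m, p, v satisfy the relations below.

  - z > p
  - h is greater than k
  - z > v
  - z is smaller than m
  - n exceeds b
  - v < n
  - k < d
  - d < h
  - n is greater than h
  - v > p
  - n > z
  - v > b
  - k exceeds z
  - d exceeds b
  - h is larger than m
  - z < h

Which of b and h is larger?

b < v < z < k < d < h, by transitivity through v, z, k, d.
So b < h; h is the larger of the two.

h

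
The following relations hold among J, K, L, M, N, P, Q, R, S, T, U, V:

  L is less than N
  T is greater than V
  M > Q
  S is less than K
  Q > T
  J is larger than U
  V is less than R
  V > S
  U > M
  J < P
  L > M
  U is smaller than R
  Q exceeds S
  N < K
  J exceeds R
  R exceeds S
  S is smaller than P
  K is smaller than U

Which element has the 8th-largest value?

M

The consecutive relations fix a unique order: S < V < T < Q < M < L < N < K < U < R < J < P.
Counting 8 from the largest end gives M.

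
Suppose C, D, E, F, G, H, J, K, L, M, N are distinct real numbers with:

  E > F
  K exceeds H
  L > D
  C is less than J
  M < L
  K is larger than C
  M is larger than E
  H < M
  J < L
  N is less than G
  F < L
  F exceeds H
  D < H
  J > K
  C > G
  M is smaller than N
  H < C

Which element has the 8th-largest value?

E

Chaining the given pairs: D < H < F < E < M < N < G < C < K < J < L.
The 8th largest is E.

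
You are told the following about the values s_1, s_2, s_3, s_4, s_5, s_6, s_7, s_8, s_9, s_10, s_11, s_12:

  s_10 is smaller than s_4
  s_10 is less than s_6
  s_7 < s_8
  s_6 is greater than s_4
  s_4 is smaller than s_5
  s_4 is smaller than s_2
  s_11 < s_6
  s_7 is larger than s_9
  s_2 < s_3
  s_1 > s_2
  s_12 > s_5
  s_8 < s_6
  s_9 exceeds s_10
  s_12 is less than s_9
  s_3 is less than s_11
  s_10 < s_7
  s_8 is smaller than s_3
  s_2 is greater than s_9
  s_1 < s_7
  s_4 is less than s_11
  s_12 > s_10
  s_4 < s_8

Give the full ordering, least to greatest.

The consecutive links are each given: s_10 < s_4; s_4 < s_5; s_5 < s_12; s_12 < s_9; s_9 < s_2; s_2 < s_1; s_1 < s_7; s_7 < s_8; s_8 < s_3; s_3 < s_11; s_11 < s_6.

s_10 < s_4 < s_5 < s_12 < s_9 < s_2 < s_1 < s_7 < s_8 < s_3 < s_11 < s_6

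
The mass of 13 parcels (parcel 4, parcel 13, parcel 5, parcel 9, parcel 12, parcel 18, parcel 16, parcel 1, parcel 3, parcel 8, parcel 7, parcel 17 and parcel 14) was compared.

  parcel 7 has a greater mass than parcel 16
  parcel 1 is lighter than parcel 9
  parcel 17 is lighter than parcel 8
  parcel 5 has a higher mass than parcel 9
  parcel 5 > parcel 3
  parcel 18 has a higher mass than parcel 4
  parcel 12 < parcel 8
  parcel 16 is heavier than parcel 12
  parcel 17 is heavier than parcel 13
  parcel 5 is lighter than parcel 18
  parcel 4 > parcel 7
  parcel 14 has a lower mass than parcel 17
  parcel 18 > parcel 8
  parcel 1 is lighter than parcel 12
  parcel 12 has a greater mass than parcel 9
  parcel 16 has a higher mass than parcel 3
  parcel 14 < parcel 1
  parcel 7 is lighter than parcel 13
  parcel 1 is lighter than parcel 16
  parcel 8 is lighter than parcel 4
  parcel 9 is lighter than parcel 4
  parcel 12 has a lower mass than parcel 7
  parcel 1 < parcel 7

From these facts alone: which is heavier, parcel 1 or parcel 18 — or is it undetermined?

parcel 18

parcel 1 < parcel 9 and parcel 9 < parcel 12 give parcel 1 < parcel 12.
With parcel 12 < parcel 16: parcel 1 < parcel 9 < parcel 12 < parcel 16.
Then parcel 16 < parcel 7 extends the chain to parcel 7.
With parcel 7 < parcel 13: parcel 1 < parcel 9 < parcel 12 < parcel 16 < parcel 7 < parcel 13.
With parcel 13 < parcel 17: parcel 1 < parcel 9 < parcel 12 < parcel 16 < parcel 7 < parcel 13 < parcel 17.
With parcel 17 < parcel 8: parcel 1 < parcel 9 < parcel 12 < parcel 16 < parcel 7 < parcel 13 < parcel 17 < parcel 8.
Then parcel 8 < parcel 4 extends the chain to parcel 4.
With parcel 4 < parcel 18: parcel 1 < parcel 9 < parcel 12 < parcel 16 < parcel 7 < parcel 13 < parcel 17 < parcel 8 < parcel 4 < parcel 18.
So parcel 18 is heavier.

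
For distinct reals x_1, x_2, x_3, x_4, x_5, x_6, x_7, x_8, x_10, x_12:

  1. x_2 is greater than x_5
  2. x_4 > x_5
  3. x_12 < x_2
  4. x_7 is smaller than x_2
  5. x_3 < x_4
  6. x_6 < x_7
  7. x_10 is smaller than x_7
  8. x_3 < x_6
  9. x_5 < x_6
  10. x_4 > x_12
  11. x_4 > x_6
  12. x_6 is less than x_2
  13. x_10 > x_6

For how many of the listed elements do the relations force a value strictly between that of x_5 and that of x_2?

The relations place x_5 below x_2. An element lies strictly between them when it is forced above x_5 and also forced below x_2.
Above x_5: {x_6, x_4, x_10, x_7}. Below x_2: {x_3, x_6, x_12, x_10, x_7}.
Intersection: {x_6, x_10, x_7} — 3.

3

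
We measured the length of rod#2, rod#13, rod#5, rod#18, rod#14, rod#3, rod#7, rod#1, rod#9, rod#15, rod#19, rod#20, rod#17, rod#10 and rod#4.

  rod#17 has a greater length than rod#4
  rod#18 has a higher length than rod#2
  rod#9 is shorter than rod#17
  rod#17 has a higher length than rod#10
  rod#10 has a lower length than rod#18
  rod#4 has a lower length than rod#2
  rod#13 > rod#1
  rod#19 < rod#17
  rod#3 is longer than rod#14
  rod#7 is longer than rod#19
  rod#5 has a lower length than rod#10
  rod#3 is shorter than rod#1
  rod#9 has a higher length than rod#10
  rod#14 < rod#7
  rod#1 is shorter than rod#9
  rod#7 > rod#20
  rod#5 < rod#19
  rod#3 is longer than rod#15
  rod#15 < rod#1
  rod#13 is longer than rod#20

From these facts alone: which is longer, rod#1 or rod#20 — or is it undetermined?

Following every chain through rod#20: above rod#20 we get rod#13, rod#7.
rod#1 is not reached, and no chain runs the other way from rod#1 to rod#20.
So the given relations leave the order of rod#20 and rod#1 undetermined.

undetermined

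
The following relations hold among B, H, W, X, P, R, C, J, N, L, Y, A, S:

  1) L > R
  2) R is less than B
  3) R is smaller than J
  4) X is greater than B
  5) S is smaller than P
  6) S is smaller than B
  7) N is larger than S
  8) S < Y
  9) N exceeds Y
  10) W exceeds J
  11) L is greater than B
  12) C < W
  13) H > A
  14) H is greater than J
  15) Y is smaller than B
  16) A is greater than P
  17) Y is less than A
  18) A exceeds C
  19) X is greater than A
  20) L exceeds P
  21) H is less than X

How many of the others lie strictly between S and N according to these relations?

The relations place S below N. An element lies strictly between them when it is forced above S and also forced below N.
Above S: {Y, P, A, H, B, L, X}. Below N: {Y}.
Intersection: {Y} — 1.

1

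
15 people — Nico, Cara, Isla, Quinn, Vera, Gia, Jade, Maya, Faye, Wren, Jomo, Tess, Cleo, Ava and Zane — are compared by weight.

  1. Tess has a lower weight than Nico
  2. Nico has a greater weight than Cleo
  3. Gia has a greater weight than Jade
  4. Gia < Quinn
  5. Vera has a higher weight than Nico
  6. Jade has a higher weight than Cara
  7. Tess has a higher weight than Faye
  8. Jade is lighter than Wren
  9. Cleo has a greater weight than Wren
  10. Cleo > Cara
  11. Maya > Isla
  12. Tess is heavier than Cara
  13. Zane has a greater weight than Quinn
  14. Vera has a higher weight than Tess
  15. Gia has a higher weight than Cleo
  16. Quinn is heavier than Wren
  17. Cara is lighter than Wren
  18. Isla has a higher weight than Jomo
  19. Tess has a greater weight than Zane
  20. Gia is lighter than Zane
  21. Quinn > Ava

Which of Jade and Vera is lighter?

Jade

Jade < Wren and Wren < Cleo give Jade < Cleo.
With Cleo < Gia: Jade < Wren < Cleo < Gia.
With Gia < Quinn: Jade < Wren < Cleo < Gia < Quinn.
With Quinn < Zane: Jade < Wren < Cleo < Gia < Quinn < Zane.
Then Zane < Tess extends the chain to Tess.
With Tess < Nico: Jade < Wren < Cleo < Gia < Quinn < Zane < Tess < Nico.
With Nico < Vera: Jade < Wren < Cleo < Gia < Quinn < Zane < Tess < Nico < Vera.
So Jade < Vera; Jade is the lighter of the two.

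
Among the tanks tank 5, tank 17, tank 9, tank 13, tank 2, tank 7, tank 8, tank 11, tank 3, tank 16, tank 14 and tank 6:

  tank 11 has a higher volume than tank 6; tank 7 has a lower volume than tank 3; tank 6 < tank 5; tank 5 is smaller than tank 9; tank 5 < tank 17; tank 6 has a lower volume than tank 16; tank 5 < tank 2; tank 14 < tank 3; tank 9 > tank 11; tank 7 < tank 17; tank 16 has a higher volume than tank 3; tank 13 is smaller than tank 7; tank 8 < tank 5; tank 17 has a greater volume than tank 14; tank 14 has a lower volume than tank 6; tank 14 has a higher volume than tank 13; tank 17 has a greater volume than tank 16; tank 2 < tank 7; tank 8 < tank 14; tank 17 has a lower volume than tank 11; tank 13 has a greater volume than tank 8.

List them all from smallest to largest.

tank 8 < tank 13 < tank 14 < tank 6 < tank 5 < tank 2 < tank 7 < tank 3 < tank 16 < tank 17 < tank 11 < tank 9

Each adjacent pair is fixed by a given relation: tank 8 < tank 13; tank 13 < tank 14; tank 14 < tank 6; tank 6 < tank 5; tank 5 < tank 2; tank 2 < tank 7; tank 7 < tank 3; tank 3 < tank 16; tank 16 < tank 17; tank 17 < tank 11; tank 11 < tank 9. Chaining them end to end gives the full order.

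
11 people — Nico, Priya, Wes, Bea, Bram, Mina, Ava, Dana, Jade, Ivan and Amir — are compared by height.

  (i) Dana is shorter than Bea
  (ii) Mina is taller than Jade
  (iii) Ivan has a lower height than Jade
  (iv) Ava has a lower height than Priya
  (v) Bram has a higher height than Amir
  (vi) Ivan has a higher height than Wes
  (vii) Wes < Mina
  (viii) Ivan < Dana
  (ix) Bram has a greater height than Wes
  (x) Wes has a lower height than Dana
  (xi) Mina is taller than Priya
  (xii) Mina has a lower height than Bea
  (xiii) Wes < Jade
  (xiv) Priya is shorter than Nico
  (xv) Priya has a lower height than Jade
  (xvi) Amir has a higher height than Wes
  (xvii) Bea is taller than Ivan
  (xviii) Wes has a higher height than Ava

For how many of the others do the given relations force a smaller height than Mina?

5

Directly below Mina: Priya, Wes, Jade.
One step further: Ava, Ivan (5 so far).
No other element is forced below Mina by the given relations, so the count is 5.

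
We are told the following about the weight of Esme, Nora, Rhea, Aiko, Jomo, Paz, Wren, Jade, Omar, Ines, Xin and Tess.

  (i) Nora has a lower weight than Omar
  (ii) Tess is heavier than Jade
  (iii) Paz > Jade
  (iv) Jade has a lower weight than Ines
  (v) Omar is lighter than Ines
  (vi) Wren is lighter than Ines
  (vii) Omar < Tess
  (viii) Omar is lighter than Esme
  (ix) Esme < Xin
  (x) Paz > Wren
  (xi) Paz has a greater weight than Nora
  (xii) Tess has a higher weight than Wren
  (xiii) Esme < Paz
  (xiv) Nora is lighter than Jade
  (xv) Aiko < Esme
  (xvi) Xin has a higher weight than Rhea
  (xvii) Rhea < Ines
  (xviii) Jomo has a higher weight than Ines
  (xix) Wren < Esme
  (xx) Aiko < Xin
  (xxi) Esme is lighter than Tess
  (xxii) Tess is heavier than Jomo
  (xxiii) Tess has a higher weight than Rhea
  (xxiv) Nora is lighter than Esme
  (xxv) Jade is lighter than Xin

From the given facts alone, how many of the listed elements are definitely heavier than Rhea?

4

Directly above Rhea: Ines, Xin, Tess.
One step further: Jomo (4 so far).
Nothing else is reachable above Rhea; 4 in all.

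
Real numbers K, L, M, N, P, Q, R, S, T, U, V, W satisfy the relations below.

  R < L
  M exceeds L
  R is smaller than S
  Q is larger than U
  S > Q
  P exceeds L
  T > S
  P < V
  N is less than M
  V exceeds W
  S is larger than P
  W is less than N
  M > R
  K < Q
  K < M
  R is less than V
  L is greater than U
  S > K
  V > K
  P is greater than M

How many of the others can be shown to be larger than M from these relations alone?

4

From M the given relations immediately reach P.
From those, V, S — 3 in total.
From those, T — 4 in total.
No other element is forced above M by the given relations, so the count is 4.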